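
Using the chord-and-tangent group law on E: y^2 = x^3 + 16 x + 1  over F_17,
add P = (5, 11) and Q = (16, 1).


P != Q, so use the chord formula.
s = (y2 - y1) / (x2 - x1) = (7) / (11) mod 17 = 13
x3 = s^2 - x1 - x2 mod 17 = 13^2 - 5 - 16 = 12
y3 = s (x1 - x3) - y1 mod 17 = 13 * (5 - 12) - 11 = 0

P + Q = (12, 0)


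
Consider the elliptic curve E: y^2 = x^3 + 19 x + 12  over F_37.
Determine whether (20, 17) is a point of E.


Check whether y^2 = x^3 + 19 x + 12 (mod 37) for (x, y) = (20, 17).
LHS: y^2 = 17^2 mod 37 = 30
RHS: x^3 + 19 x + 12 = 20^3 + 19*20 + 12 mod 37 = 30
LHS = RHS

Yes, on the curve


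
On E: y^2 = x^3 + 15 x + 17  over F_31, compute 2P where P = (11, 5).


k = 2 = 10_2 (binary, LSB first: 01)
Double-and-add from P = (11, 5):
  bit 0 = 0: acc unchanged = O
  bit 1 = 1: acc = O + (23, 25) = (23, 25)

2P = (23, 25)


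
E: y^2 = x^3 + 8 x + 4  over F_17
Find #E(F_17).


For each x in F_17, count y with y^2 = x^3 + 8 x + 4 mod 17:
  x = 0: RHS = 4, y in [2, 15]  -> 2 point(s)
  x = 1: RHS = 13, y in [8, 9]  -> 2 point(s)
  x = 3: RHS = 4, y in [2, 15]  -> 2 point(s)
  x = 4: RHS = 15, y in [7, 10]  -> 2 point(s)
  x = 5: RHS = 16, y in [4, 13]  -> 2 point(s)
  x = 6: RHS = 13, y in [8, 9]  -> 2 point(s)
  x = 8: RHS = 2, y in [6, 11]  -> 2 point(s)
  x = 10: RHS = 13, y in [8, 9]  -> 2 point(s)
  x = 12: RHS = 9, y in [3, 14]  -> 2 point(s)
  x = 14: RHS = 4, y in [2, 15]  -> 2 point(s)
Affine points: 20. Add the point at infinity: total = 21.

#E(F_17) = 21


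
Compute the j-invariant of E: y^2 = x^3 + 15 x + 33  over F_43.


Delta = -16(4 a^3 + 27 b^2) mod 43 = 4
-1728 * (4 a)^3 = -1728 * (4*15)^3 mod 43 = 41
j = 41 * 4^(-1) mod 43 = 21

j = 21 (mod 43)


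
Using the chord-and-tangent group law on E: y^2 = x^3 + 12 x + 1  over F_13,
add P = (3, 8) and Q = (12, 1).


P != Q, so use the chord formula.
s = (y2 - y1) / (x2 - x1) = (6) / (9) mod 13 = 5
x3 = s^2 - x1 - x2 mod 13 = 5^2 - 3 - 12 = 10
y3 = s (x1 - x3) - y1 mod 13 = 5 * (3 - 10) - 8 = 9

P + Q = (10, 9)


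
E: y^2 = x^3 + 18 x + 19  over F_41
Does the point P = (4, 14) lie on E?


Check whether y^2 = x^3 + 18 x + 19 (mod 41) for (x, y) = (4, 14).
LHS: y^2 = 14^2 mod 41 = 32
RHS: x^3 + 18 x + 19 = 4^3 + 18*4 + 19 mod 41 = 32
LHS = RHS

Yes, on the curve


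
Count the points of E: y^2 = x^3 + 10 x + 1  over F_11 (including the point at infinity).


For each x in F_11, count y with y^2 = x^3 + 10 x + 1 mod 11:
  x = 0: RHS = 1, y in [1, 10]  -> 2 point(s)
  x = 1: RHS = 1, y in [1, 10]  -> 2 point(s)
  x = 3: RHS = 3, y in [5, 6]  -> 2 point(s)
  x = 5: RHS = 0, y in [0]  -> 1 point(s)
  x = 10: RHS = 1, y in [1, 10]  -> 2 point(s)
Affine points: 9. Add the point at infinity: total = 10.

#E(F_11) = 10


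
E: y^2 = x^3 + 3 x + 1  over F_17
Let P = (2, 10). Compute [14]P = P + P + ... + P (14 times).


k = 14 = 1110_2 (binary, LSB first: 0111)
Double-and-add from P = (2, 10):
  bit 0 = 0: acc unchanged = O
  bit 1 = 1: acc = O + (4, 14) = (4, 14)
  bit 2 = 1: acc = (4, 14) + (9, 3) = (0, 1)
  bit 3 = 1: acc = (0, 1) + (14, 13) = (2, 7)

14P = (2, 7)


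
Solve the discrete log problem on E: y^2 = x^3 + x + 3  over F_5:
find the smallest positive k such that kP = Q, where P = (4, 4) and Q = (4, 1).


Enumerate multiples of P until we hit Q = (4, 1):
  1P = (4, 4)
  2P = (1, 0)
  3P = (4, 1)
Match found at i = 3.

k = 3


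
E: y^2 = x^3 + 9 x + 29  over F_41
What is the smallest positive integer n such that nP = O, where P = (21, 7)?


Compute successive multiples of P until we hit O:
  1P = (21, 7)
  2P = (32, 30)
  3P = (31, 28)
  4P = (34, 19)
  5P = (23, 29)
  6P = (36, 33)
  7P = (26, 39)
  8P = (12, 26)
  ... (continuing to 37P)
  37P = O

ord(P) = 37


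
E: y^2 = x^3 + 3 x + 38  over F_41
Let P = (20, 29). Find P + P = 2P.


Doubling: s = (3 x1^2 + a) / (2 y1)
s = (3*20^2 + 3) / (2*29) mod 41 = 37
x3 = s^2 - 2 x1 mod 41 = 37^2 - 2*20 = 17
y3 = s (x1 - x3) - y1 mod 41 = 37 * (20 - 17) - 29 = 0

2P = (17, 0)


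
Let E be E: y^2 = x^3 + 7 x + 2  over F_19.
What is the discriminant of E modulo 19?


4 a^3 + 27 b^2 = 4*7^3 + 27*2^2 = 1372 + 108 = 1480
Delta = -16 * (1480) = -23680
Delta mod 19 = 13

Delta = 13 (mod 19)


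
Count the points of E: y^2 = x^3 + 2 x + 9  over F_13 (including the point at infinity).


For each x in F_13, count y with y^2 = x^3 + 2 x + 9 mod 13:
  x = 0: RHS = 9, y in [3, 10]  -> 2 point(s)
  x = 1: RHS = 12, y in [5, 8]  -> 2 point(s)
  x = 3: RHS = 3, y in [4, 9]  -> 2 point(s)
  x = 4: RHS = 3, y in [4, 9]  -> 2 point(s)
  x = 5: RHS = 1, y in [1, 12]  -> 2 point(s)
  x = 6: RHS = 3, y in [4, 9]  -> 2 point(s)
  x = 8: RHS = 4, y in [2, 11]  -> 2 point(s)
  x = 11: RHS = 10, y in [6, 7]  -> 2 point(s)
Affine points: 16. Add the point at infinity: total = 17.

#E(F_13) = 17


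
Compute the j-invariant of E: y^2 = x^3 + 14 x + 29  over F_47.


Delta = -16(4 a^3 + 27 b^2) mod 47 = 21
-1728 * (4 a)^3 = -1728 * (4*14)^3 mod 47 = 29
j = 29 * 21^(-1) mod 47 = 26

j = 26 (mod 47)


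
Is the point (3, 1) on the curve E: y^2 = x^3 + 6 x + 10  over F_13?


Check whether y^2 = x^3 + 6 x + 10 (mod 13) for (x, y) = (3, 1).
LHS: y^2 = 1^2 mod 13 = 1
RHS: x^3 + 6 x + 10 = 3^3 + 6*3 + 10 mod 13 = 3
LHS != RHS

No, not on the curve


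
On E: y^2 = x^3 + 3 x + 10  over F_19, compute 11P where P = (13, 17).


k = 11 = 1011_2 (binary, LSB first: 1101)
Double-and-add from P = (13, 17):
  bit 0 = 1: acc = O + (13, 17) = (13, 17)
  bit 1 = 1: acc = (13, 17) + (9, 5) = (6, 4)
  bit 2 = 0: acc unchanged = (6, 4)
  bit 3 = 1: acc = (6, 4) + (18, 14) = (11, 14)

11P = (11, 14)


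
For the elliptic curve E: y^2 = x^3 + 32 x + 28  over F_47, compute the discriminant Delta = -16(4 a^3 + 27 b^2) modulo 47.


4 a^3 + 27 b^2 = 4*32^3 + 27*28^2 = 131072 + 21168 = 152240
Delta = -16 * (152240) = -2435840
Delta mod 47 = 29

Delta = 29 (mod 47)


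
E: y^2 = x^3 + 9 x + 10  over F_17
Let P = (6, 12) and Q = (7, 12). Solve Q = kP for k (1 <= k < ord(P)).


Enumerate multiples of P until we hit Q = (7, 12):
  1P = (6, 12)
  2P = (3, 9)
  3P = (9, 2)
  4P = (15, 1)
  5P = (4, 12)
  6P = (7, 5)
  7P = (2, 11)
  8P = (8, 13)
  9P = (16, 0)
  10P = (8, 4)
  11P = (2, 6)
  12P = (7, 12)
Match found at i = 12.

k = 12


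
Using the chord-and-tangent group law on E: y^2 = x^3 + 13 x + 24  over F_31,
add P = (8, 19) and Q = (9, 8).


P != Q, so use the chord formula.
s = (y2 - y1) / (x2 - x1) = (20) / (1) mod 31 = 20
x3 = s^2 - x1 - x2 mod 31 = 20^2 - 8 - 9 = 11
y3 = s (x1 - x3) - y1 mod 31 = 20 * (8 - 11) - 19 = 14

P + Q = (11, 14)


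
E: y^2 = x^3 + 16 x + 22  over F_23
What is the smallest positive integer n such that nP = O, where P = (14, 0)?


Compute successive multiples of P until we hit O:
  1P = (14, 0)
  2P = O

ord(P) = 2


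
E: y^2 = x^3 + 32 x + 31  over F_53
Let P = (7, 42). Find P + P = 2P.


Doubling: s = (3 x1^2 + a) / (2 y1)
s = (3*7^2 + 32) / (2*42) mod 53 = 28
x3 = s^2 - 2 x1 mod 53 = 28^2 - 2*7 = 28
y3 = s (x1 - x3) - y1 mod 53 = 28 * (7 - 28) - 42 = 6

2P = (28, 6)


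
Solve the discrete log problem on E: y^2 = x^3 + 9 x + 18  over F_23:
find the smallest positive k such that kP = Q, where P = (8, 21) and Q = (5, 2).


Enumerate multiples of P until we hit Q = (5, 2):
  1P = (8, 21)
  2P = (15, 3)
  3P = (16, 16)
  4P = (17, 22)
  5P = (0, 8)
  6P = (18, 3)
  7P = (3, 16)
  8P = (13, 20)
  9P = (14, 17)
  10P = (4, 7)
  11P = (6, 9)
  12P = (22, 10)
  13P = (5, 21)
  14P = (10, 2)
  15P = (9, 0)
  16P = (10, 21)
  17P = (5, 2)
Match found at i = 17.

k = 17


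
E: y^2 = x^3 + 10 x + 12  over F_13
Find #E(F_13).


For each x in F_13, count y with y^2 = x^3 + 10 x + 12 mod 13:
  x = 0: RHS = 12, y in [5, 8]  -> 2 point(s)
  x = 1: RHS = 10, y in [6, 7]  -> 2 point(s)
  x = 2: RHS = 1, y in [1, 12]  -> 2 point(s)
  x = 3: RHS = 4, y in [2, 11]  -> 2 point(s)
  x = 4: RHS = 12, y in [5, 8]  -> 2 point(s)
  x = 7: RHS = 9, y in [3, 10]  -> 2 point(s)
  x = 9: RHS = 12, y in [5, 8]  -> 2 point(s)
  x = 11: RHS = 10, y in [6, 7]  -> 2 point(s)
  x = 12: RHS = 1, y in [1, 12]  -> 2 point(s)
Affine points: 18. Add the point at infinity: total = 19.

#E(F_13) = 19


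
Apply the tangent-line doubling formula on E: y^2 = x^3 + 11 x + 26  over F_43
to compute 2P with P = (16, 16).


Doubling: s = (3 x1^2 + a) / (2 y1)
s = (3*16^2 + 11) / (2*16) mod 43 = 23
x3 = s^2 - 2 x1 mod 43 = 23^2 - 2*16 = 24
y3 = s (x1 - x3) - y1 mod 43 = 23 * (16 - 24) - 16 = 15

2P = (24, 15)


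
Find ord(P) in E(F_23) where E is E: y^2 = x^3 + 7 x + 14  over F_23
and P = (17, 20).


Compute successive multiples of P until we hit O:
  1P = (17, 20)
  2P = (12, 3)
  3P = (12, 20)
  4P = (17, 3)
  5P = O

ord(P) = 5


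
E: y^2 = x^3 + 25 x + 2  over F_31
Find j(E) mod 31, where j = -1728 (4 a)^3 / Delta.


Delta = -16(4 a^3 + 27 b^2) mod 31 = 6
-1728 * (4 a)^3 = -1728 * (4*25)^3 mod 31 = 16
j = 16 * 6^(-1) mod 31 = 13

j = 13 (mod 31)


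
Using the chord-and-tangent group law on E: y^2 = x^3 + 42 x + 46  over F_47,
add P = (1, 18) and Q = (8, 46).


P != Q, so use the chord formula.
s = (y2 - y1) / (x2 - x1) = (28) / (7) mod 47 = 4
x3 = s^2 - x1 - x2 mod 47 = 4^2 - 1 - 8 = 7
y3 = s (x1 - x3) - y1 mod 47 = 4 * (1 - 7) - 18 = 5

P + Q = (7, 5)


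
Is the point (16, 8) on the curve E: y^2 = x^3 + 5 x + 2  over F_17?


Check whether y^2 = x^3 + 5 x + 2 (mod 17) for (x, y) = (16, 8).
LHS: y^2 = 8^2 mod 17 = 13
RHS: x^3 + 5 x + 2 = 16^3 + 5*16 + 2 mod 17 = 13
LHS = RHS

Yes, on the curve


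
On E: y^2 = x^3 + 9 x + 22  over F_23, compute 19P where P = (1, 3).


k = 19 = 10011_2 (binary, LSB first: 11001)
Double-and-add from P = (1, 3):
  bit 0 = 1: acc = O + (1, 3) = (1, 3)
  bit 1 = 1: acc = (1, 3) + (2, 18) = (15, 17)
  bit 2 = 0: acc unchanged = (15, 17)
  bit 3 = 0: acc unchanged = (15, 17)
  bit 4 = 1: acc = (15, 17) + (10, 10) = (11, 7)

19P = (11, 7)


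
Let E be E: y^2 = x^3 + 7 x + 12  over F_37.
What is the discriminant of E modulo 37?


4 a^3 + 27 b^2 = 4*7^3 + 27*12^2 = 1372 + 3888 = 5260
Delta = -16 * (5260) = -84160
Delta mod 37 = 15

Delta = 15 (mod 37)


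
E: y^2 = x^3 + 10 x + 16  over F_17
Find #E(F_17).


For each x in F_17, count y with y^2 = x^3 + 10 x + 16 mod 17:
  x = 0: RHS = 16, y in [4, 13]  -> 2 point(s)
  x = 4: RHS = 1, y in [1, 16]  -> 2 point(s)
  x = 5: RHS = 4, y in [2, 15]  -> 2 point(s)
  x = 7: RHS = 4, y in [2, 15]  -> 2 point(s)
  x = 8: RHS = 13, y in [8, 9]  -> 2 point(s)
  x = 9: RHS = 2, y in [6, 11]  -> 2 point(s)
Affine points: 12. Add the point at infinity: total = 13.

#E(F_17) = 13


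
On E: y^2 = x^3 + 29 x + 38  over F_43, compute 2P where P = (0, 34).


Doubling: s = (3 x1^2 + a) / (2 y1)
s = (3*0^2 + 29) / (2*34) mod 43 = 39
x3 = s^2 - 2 x1 mod 43 = 39^2 - 2*0 = 16
y3 = s (x1 - x3) - y1 mod 43 = 39 * (0 - 16) - 34 = 30

2P = (16, 30)


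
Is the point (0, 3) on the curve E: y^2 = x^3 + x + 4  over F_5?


Check whether y^2 = x^3 + 1 x + 4 (mod 5) for (x, y) = (0, 3).
LHS: y^2 = 3^2 mod 5 = 4
RHS: x^3 + 1 x + 4 = 0^3 + 1*0 + 4 mod 5 = 4
LHS = RHS

Yes, on the curve


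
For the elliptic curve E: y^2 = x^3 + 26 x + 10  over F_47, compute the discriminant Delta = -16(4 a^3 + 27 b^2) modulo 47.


4 a^3 + 27 b^2 = 4*26^3 + 27*10^2 = 70304 + 2700 = 73004
Delta = -16 * (73004) = -1168064
Delta mod 47 = 27

Delta = 27 (mod 47)


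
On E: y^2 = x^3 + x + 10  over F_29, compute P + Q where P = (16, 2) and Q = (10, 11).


P != Q, so use the chord formula.
s = (y2 - y1) / (x2 - x1) = (9) / (23) mod 29 = 13
x3 = s^2 - x1 - x2 mod 29 = 13^2 - 16 - 10 = 27
y3 = s (x1 - x3) - y1 mod 29 = 13 * (16 - 27) - 2 = 0

P + Q = (27, 0)


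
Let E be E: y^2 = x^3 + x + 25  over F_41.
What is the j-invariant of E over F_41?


Delta = -16(4 a^3 + 27 b^2) mod 41 = 3
-1728 * (4 a)^3 = -1728 * (4*1)^3 mod 41 = 26
j = 26 * 3^(-1) mod 41 = 36

j = 36 (mod 41)


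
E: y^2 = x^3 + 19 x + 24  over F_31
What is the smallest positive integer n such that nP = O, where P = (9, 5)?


Compute successive multiples of P until we hit O:
  1P = (9, 5)
  2P = (10, 6)
  3P = (13, 22)
  4P = (29, 3)
  5P = (2, 16)
  6P = (25, 29)
  7P = (7, 29)
  8P = (4, 28)
  ... (continuing to 25P)
  25P = O

ord(P) = 25


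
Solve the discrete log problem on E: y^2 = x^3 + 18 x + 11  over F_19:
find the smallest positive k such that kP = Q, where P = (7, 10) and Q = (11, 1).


Enumerate multiples of P until we hit Q = (11, 1):
  1P = (7, 10)
  2P = (3, 4)
  3P = (16, 5)
  4P = (1, 12)
  5P = (9, 16)
  6P = (12, 13)
  7P = (11, 18)
  8P = (5, 13)
  9P = (14, 10)
  10P = (17, 9)
  11P = (18, 12)
  12P = (0, 12)
  13P = (2, 13)
  14P = (2, 6)
  15P = (0, 7)
  16P = (18, 7)
  17P = (17, 10)
  18P = (14, 9)
  19P = (5, 6)
  20P = (11, 1)
Match found at i = 20.

k = 20


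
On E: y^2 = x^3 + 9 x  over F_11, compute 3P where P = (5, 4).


k = 3 = 11_2 (binary, LSB first: 11)
Double-and-add from P = (5, 4):
  bit 0 = 1: acc = O + (5, 4) = (5, 4)
  bit 1 = 1: acc = (5, 4) + (4, 1) = (0, 0)

3P = (0, 0)


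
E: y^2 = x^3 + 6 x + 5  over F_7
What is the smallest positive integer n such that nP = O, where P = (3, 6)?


Compute successive multiples of P until we hit O:
  1P = (3, 6)
  2P = (2, 2)
  3P = (4, 4)
  4P = (4, 3)
  5P = (2, 5)
  6P = (3, 1)
  7P = O

ord(P) = 7


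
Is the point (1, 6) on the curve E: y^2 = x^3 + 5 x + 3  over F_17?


Check whether y^2 = x^3 + 5 x + 3 (mod 17) for (x, y) = (1, 6).
LHS: y^2 = 6^2 mod 17 = 2
RHS: x^3 + 5 x + 3 = 1^3 + 5*1 + 3 mod 17 = 9
LHS != RHS

No, not on the curve


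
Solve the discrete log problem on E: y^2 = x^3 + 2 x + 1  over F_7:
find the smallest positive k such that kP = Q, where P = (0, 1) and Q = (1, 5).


Enumerate multiples of P until we hit Q = (1, 5):
  1P = (0, 1)
  2P = (1, 5)
Match found at i = 2.

k = 2


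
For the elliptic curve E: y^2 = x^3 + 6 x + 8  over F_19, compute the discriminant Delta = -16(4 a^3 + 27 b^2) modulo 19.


4 a^3 + 27 b^2 = 4*6^3 + 27*8^2 = 864 + 1728 = 2592
Delta = -16 * (2592) = -41472
Delta mod 19 = 5

Delta = 5 (mod 19)


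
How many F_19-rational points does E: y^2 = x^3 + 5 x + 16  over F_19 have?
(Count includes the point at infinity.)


For each x in F_19, count y with y^2 = x^3 + 5 x + 16 mod 19:
  x = 0: RHS = 16, y in [4, 15]  -> 2 point(s)
  x = 3: RHS = 1, y in [1, 18]  -> 2 point(s)
  x = 4: RHS = 5, y in [9, 10]  -> 2 point(s)
  x = 8: RHS = 17, y in [6, 13]  -> 2 point(s)
  x = 9: RHS = 11, y in [7, 12]  -> 2 point(s)
  x = 13: RHS = 17, y in [6, 13]  -> 2 point(s)
  x = 17: RHS = 17, y in [6, 13]  -> 2 point(s)
Affine points: 14. Add the point at infinity: total = 15.

#E(F_19) = 15


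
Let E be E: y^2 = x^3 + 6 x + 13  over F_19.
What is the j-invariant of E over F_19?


Delta = -16(4 a^3 + 27 b^2) mod 19 = 17
-1728 * (4 a)^3 = -1728 * (4*6)^3 mod 19 = 11
j = 11 * 17^(-1) mod 19 = 4

j = 4 (mod 19)


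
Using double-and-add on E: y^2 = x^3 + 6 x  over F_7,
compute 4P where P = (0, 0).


k = 4 = 100_2 (binary, LSB first: 001)
Double-and-add from P = (0, 0):
  bit 0 = 0: acc unchanged = O
  bit 1 = 0: acc unchanged = O
  bit 2 = 1: acc = O + O = O

4P = O


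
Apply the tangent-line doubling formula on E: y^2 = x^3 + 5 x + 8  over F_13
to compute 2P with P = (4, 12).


Doubling: s = (3 x1^2 + a) / (2 y1)
s = (3*4^2 + 5) / (2*12) mod 13 = 6
x3 = s^2 - 2 x1 mod 13 = 6^2 - 2*4 = 2
y3 = s (x1 - x3) - y1 mod 13 = 6 * (4 - 2) - 12 = 0

2P = (2, 0)


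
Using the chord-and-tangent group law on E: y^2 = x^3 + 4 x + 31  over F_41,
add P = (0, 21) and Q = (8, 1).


P != Q, so use the chord formula.
s = (y2 - y1) / (x2 - x1) = (21) / (8) mod 41 = 18
x3 = s^2 - x1 - x2 mod 41 = 18^2 - 0 - 8 = 29
y3 = s (x1 - x3) - y1 mod 41 = 18 * (0 - 29) - 21 = 31

P + Q = (29, 31)


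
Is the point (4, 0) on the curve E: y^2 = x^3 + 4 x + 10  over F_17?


Check whether y^2 = x^3 + 4 x + 10 (mod 17) for (x, y) = (4, 0).
LHS: y^2 = 0^2 mod 17 = 0
RHS: x^3 + 4 x + 10 = 4^3 + 4*4 + 10 mod 17 = 5
LHS != RHS

No, not on the curve


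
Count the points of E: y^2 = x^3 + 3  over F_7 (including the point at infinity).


For each x in F_7, count y with y^2 = x^3 + 0 x + 3 mod 7:
  x = 1: RHS = 4, y in [2, 5]  -> 2 point(s)
  x = 2: RHS = 4, y in [2, 5]  -> 2 point(s)
  x = 3: RHS = 2, y in [3, 4]  -> 2 point(s)
  x = 4: RHS = 4, y in [2, 5]  -> 2 point(s)
  x = 5: RHS = 2, y in [3, 4]  -> 2 point(s)
  x = 6: RHS = 2, y in [3, 4]  -> 2 point(s)
Affine points: 12. Add the point at infinity: total = 13.

#E(F_7) = 13


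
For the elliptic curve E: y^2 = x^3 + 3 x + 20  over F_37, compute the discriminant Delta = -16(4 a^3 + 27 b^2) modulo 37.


4 a^3 + 27 b^2 = 4*3^3 + 27*20^2 = 108 + 10800 = 10908
Delta = -16 * (10908) = -174528
Delta mod 37 = 1

Delta = 1 (mod 37)


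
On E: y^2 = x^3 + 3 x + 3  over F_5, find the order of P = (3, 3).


Compute successive multiples of P until we hit O:
  1P = (3, 3)
  2P = (4, 2)
  3P = (4, 3)
  4P = (3, 2)
  5P = O

ord(P) = 5


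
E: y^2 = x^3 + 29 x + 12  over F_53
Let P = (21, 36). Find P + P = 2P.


Doubling: s = (3 x1^2 + a) / (2 y1)
s = (3*21^2 + 29) / (2*36) mod 53 = 7
x3 = s^2 - 2 x1 mod 53 = 7^2 - 2*21 = 7
y3 = s (x1 - x3) - y1 mod 53 = 7 * (21 - 7) - 36 = 9

2P = (7, 9)


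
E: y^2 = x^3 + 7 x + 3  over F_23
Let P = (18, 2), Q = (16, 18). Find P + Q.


P != Q, so use the chord formula.
s = (y2 - y1) / (x2 - x1) = (16) / (21) mod 23 = 15
x3 = s^2 - x1 - x2 mod 23 = 15^2 - 18 - 16 = 7
y3 = s (x1 - x3) - y1 mod 23 = 15 * (18 - 7) - 2 = 2

P + Q = (7, 2)


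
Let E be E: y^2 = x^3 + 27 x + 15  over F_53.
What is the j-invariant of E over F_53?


Delta = -16(4 a^3 + 27 b^2) mod 53 = 47
-1728 * (4 a)^3 = -1728 * (4*27)^3 mod 53 = 9
j = 9 * 47^(-1) mod 53 = 25

j = 25 (mod 53)


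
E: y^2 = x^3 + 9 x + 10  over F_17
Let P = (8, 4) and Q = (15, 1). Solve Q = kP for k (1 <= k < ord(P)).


Enumerate multiples of P until we hit Q = (15, 1):
  1P = (8, 4)
  2P = (3, 9)
  3P = (7, 12)
  4P = (15, 1)
Match found at i = 4.

k = 4


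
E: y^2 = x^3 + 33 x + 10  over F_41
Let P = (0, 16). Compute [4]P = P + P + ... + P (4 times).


k = 4 = 100_2 (binary, LSB first: 001)
Double-and-add from P = (0, 16):
  bit 0 = 0: acc unchanged = O
  bit 1 = 0: acc unchanged = O
  bit 2 = 1: acc = O + (28, 34) = (28, 34)

4P = (28, 34)


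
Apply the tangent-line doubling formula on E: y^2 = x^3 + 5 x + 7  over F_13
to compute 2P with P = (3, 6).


Doubling: s = (3 x1^2 + a) / (2 y1)
s = (3*3^2 + 5) / (2*6) mod 13 = 7
x3 = s^2 - 2 x1 mod 13 = 7^2 - 2*3 = 4
y3 = s (x1 - x3) - y1 mod 13 = 7 * (3 - 4) - 6 = 0

2P = (4, 0)


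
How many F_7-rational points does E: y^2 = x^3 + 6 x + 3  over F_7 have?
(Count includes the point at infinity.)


For each x in F_7, count y with y^2 = x^3 + 6 x + 3 mod 7:
  x = 2: RHS = 2, y in [3, 4]  -> 2 point(s)
  x = 4: RHS = 0, y in [0]  -> 1 point(s)
  x = 5: RHS = 4, y in [2, 5]  -> 2 point(s)
Affine points: 5. Add the point at infinity: total = 6.

#E(F_7) = 6


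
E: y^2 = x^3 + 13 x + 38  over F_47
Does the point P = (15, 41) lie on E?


Check whether y^2 = x^3 + 13 x + 38 (mod 47) for (x, y) = (15, 41).
LHS: y^2 = 41^2 mod 47 = 36
RHS: x^3 + 13 x + 38 = 15^3 + 13*15 + 38 mod 47 = 36
LHS = RHS

Yes, on the curve


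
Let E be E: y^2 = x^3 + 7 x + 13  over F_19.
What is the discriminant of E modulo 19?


4 a^3 + 27 b^2 = 4*7^3 + 27*13^2 = 1372 + 4563 = 5935
Delta = -16 * (5935) = -94960
Delta mod 19 = 2

Delta = 2 (mod 19)


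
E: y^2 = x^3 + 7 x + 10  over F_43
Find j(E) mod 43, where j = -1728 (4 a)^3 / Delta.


Delta = -16(4 a^3 + 27 b^2) mod 43 = 36
-1728 * (4 a)^3 = -1728 * (4*7)^3 mod 43 = 39
j = 39 * 36^(-1) mod 43 = 19

j = 19 (mod 43)


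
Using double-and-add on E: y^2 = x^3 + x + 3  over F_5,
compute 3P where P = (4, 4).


k = 3 = 11_2 (binary, LSB first: 11)
Double-and-add from P = (4, 4):
  bit 0 = 1: acc = O + (4, 4) = (4, 4)
  bit 1 = 1: acc = (4, 4) + (1, 0) = (4, 1)

3P = (4, 1)


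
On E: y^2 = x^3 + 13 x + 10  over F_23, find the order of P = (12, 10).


Compute successive multiples of P until we hit O:
  1P = (12, 10)
  2P = (1, 22)
  3P = (11, 14)
  4P = (16, 6)
  5P = (19, 20)
  6P = (10, 6)
  7P = (5, 4)
  8P = (18, 21)
  ... (continuing to 19P)
  19P = O

ord(P) = 19


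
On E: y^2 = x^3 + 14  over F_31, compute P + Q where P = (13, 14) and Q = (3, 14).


P != Q, so use the chord formula.
s = (y2 - y1) / (x2 - x1) = (0) / (21) mod 31 = 0
x3 = s^2 - x1 - x2 mod 31 = 0^2 - 13 - 3 = 15
y3 = s (x1 - x3) - y1 mod 31 = 0 * (13 - 15) - 14 = 17

P + Q = (15, 17)


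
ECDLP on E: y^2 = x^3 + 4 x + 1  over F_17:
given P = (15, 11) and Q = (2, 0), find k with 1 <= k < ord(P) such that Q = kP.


Enumerate multiples of P until we hit Q = (2, 0):
  1P = (15, 11)
  2P = (2, 0)
Match found at i = 2.

k = 2


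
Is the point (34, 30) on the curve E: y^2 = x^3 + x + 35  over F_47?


Check whether y^2 = x^3 + 1 x + 35 (mod 47) for (x, y) = (34, 30).
LHS: y^2 = 30^2 mod 47 = 7
RHS: x^3 + 1 x + 35 = 34^3 + 1*34 + 35 mod 47 = 34
LHS != RHS

No, not on the curve


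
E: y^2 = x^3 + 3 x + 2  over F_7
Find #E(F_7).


For each x in F_7, count y with y^2 = x^3 + 3 x + 2 mod 7:
  x = 0: RHS = 2, y in [3, 4]  -> 2 point(s)
  x = 2: RHS = 2, y in [3, 4]  -> 2 point(s)
  x = 4: RHS = 1, y in [1, 6]  -> 2 point(s)
  x = 5: RHS = 2, y in [3, 4]  -> 2 point(s)
Affine points: 8. Add the point at infinity: total = 9.

#E(F_7) = 9


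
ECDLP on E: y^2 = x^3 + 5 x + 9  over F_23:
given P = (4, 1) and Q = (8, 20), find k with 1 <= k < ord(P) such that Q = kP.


Enumerate multiples of P until we hit Q = (8, 20):
  1P = (4, 1)
  2P = (10, 1)
  3P = (9, 22)
  4P = (12, 16)
  5P = (8, 3)
  6P = (17, 4)
  7P = (6, 18)
  8P = (22, 7)
  9P = (15, 3)
  10P = (20, 17)
  11P = (0, 3)
  12P = (2, 21)
  13P = (2, 2)
  14P = (0, 20)
  15P = (20, 6)
  16P = (15, 20)
  17P = (22, 16)
  18P = (6, 5)
  19P = (17, 19)
  20P = (8, 20)
Match found at i = 20.

k = 20


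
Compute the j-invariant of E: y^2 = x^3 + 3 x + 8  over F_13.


Delta = -16(4 a^3 + 27 b^2) mod 13 = 4
-1728 * (4 a)^3 = -1728 * (4*3)^3 mod 13 = 12
j = 12 * 4^(-1) mod 13 = 3

j = 3 (mod 13)


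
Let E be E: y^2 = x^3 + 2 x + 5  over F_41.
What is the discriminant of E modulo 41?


4 a^3 + 27 b^2 = 4*2^3 + 27*5^2 = 32 + 675 = 707
Delta = -16 * (707) = -11312
Delta mod 41 = 4

Delta = 4 (mod 41)


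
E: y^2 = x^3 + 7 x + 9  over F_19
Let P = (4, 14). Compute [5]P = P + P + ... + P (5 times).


k = 5 = 101_2 (binary, LSB first: 101)
Double-and-add from P = (4, 14):
  bit 0 = 1: acc = O + (4, 14) = (4, 14)
  bit 1 = 0: acc unchanged = (4, 14)
  bit 2 = 1: acc = (4, 14) + (12, 4) = (1, 6)

5P = (1, 6)


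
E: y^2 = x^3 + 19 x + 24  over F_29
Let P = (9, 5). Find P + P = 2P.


Doubling: s = (3 x1^2 + a) / (2 y1)
s = (3*9^2 + 19) / (2*5) mod 29 = 3
x3 = s^2 - 2 x1 mod 29 = 3^2 - 2*9 = 20
y3 = s (x1 - x3) - y1 mod 29 = 3 * (9 - 20) - 5 = 20

2P = (20, 20)


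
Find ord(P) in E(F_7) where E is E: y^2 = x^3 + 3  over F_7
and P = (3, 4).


Compute successive multiples of P until we hit O:
  1P = (3, 4)
  2P = (2, 2)
  3P = (6, 4)
  4P = (5, 3)
  5P = (1, 2)
  6P = (4, 2)
  7P = (4, 5)
  8P = (1, 5)
  ... (continuing to 13P)
  13P = O

ord(P) = 13


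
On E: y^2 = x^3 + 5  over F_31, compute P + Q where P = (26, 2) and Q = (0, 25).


P != Q, so use the chord formula.
s = (y2 - y1) / (x2 - x1) = (23) / (5) mod 31 = 17
x3 = s^2 - x1 - x2 mod 31 = 17^2 - 26 - 0 = 15
y3 = s (x1 - x3) - y1 mod 31 = 17 * (26 - 15) - 2 = 30

P + Q = (15, 30)


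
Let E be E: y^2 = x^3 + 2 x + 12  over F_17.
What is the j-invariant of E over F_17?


Delta = -16(4 a^3 + 27 b^2) mod 17 = 10
-1728 * (4 a)^3 = -1728 * (4*2)^3 mod 17 = 12
j = 12 * 10^(-1) mod 17 = 8

j = 8 (mod 17)


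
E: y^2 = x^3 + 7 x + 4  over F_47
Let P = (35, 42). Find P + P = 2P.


Doubling: s = (3 x1^2 + a) / (2 y1)
s = (3*35^2 + 7) / (2*42) mod 47 = 36
x3 = s^2 - 2 x1 mod 47 = 36^2 - 2*35 = 4
y3 = s (x1 - x3) - y1 mod 47 = 36 * (35 - 4) - 42 = 40

2P = (4, 40)


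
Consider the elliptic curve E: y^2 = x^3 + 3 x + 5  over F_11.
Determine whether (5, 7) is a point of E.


Check whether y^2 = x^3 + 3 x + 5 (mod 11) for (x, y) = (5, 7).
LHS: y^2 = 7^2 mod 11 = 5
RHS: x^3 + 3 x + 5 = 5^3 + 3*5 + 5 mod 11 = 2
LHS != RHS

No, not on the curve


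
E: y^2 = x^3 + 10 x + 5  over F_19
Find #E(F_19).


For each x in F_19, count y with y^2 = x^3 + 10 x + 5 mod 19:
  x = 0: RHS = 5, y in [9, 10]  -> 2 point(s)
  x = 1: RHS = 16, y in [4, 15]  -> 2 point(s)
  x = 3: RHS = 5, y in [9, 10]  -> 2 point(s)
  x = 5: RHS = 9, y in [3, 16]  -> 2 point(s)
  x = 7: RHS = 0, y in [0]  -> 1 point(s)
  x = 9: RHS = 7, y in [8, 11]  -> 2 point(s)
  x = 14: RHS = 1, y in [1, 18]  -> 2 point(s)
  x = 16: RHS = 5, y in [9, 10]  -> 2 point(s)
Affine points: 15. Add the point at infinity: total = 16.

#E(F_19) = 16


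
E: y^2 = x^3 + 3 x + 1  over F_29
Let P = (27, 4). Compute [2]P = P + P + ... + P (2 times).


k = 2 = 10_2 (binary, LSB first: 01)
Double-and-add from P = (27, 4):
  bit 0 = 0: acc unchanged = O
  bit 1 = 1: acc = O + (27, 25) = (27, 25)

2P = (27, 25)


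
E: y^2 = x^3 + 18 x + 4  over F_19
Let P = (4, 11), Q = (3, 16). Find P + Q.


P != Q, so use the chord formula.
s = (y2 - y1) / (x2 - x1) = (5) / (18) mod 19 = 14
x3 = s^2 - x1 - x2 mod 19 = 14^2 - 4 - 3 = 18
y3 = s (x1 - x3) - y1 mod 19 = 14 * (4 - 18) - 11 = 2

P + Q = (18, 2)


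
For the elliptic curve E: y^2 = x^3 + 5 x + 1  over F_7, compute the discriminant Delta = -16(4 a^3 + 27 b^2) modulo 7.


4 a^3 + 27 b^2 = 4*5^3 + 27*1^2 = 500 + 27 = 527
Delta = -16 * (527) = -8432
Delta mod 7 = 3

Delta = 3 (mod 7)


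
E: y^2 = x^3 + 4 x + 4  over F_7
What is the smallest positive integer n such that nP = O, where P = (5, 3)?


Compute successive multiples of P until we hit O:
  1P = (5, 3)
  2P = (1, 3)
  3P = (1, 4)
  4P = (5, 4)
  5P = O

ord(P) = 5


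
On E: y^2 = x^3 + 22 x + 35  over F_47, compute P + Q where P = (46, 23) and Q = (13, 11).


P != Q, so use the chord formula.
s = (y2 - y1) / (x2 - x1) = (35) / (14) mod 47 = 26
x3 = s^2 - x1 - x2 mod 47 = 26^2 - 46 - 13 = 6
y3 = s (x1 - x3) - y1 mod 47 = 26 * (46 - 6) - 23 = 30

P + Q = (6, 30)


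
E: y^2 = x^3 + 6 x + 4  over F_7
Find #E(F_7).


For each x in F_7, count y with y^2 = x^3 + 6 x + 4 mod 7:
  x = 0: RHS = 4, y in [2, 5]  -> 2 point(s)
  x = 1: RHS = 4, y in [2, 5]  -> 2 point(s)
  x = 3: RHS = 0, y in [0]  -> 1 point(s)
  x = 4: RHS = 1, y in [1, 6]  -> 2 point(s)
  x = 6: RHS = 4, y in [2, 5]  -> 2 point(s)
Affine points: 9. Add the point at infinity: total = 10.

#E(F_7) = 10


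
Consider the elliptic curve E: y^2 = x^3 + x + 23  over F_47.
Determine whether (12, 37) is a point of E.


Check whether y^2 = x^3 + 1 x + 23 (mod 47) for (x, y) = (12, 37).
LHS: y^2 = 37^2 mod 47 = 6
RHS: x^3 + 1 x + 23 = 12^3 + 1*12 + 23 mod 47 = 24
LHS != RHS

No, not on the curve


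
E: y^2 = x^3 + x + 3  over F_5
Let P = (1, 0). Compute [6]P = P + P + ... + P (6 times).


k = 6 = 110_2 (binary, LSB first: 011)
Double-and-add from P = (1, 0):
  bit 0 = 0: acc unchanged = O
  bit 1 = 1: acc = O + O = O
  bit 2 = 1: acc = O + O = O

6P = O


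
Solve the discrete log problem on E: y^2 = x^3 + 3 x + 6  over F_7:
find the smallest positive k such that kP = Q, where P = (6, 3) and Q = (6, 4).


Enumerate multiples of P until we hit Q = (6, 4):
  1P = (6, 3)
  2P = (3, 0)
  3P = (6, 4)
Match found at i = 3.

k = 3


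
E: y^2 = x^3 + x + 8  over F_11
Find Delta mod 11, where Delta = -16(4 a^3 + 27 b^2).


4 a^3 + 27 b^2 = 4*1^3 + 27*8^2 = 4 + 1728 = 1732
Delta = -16 * (1732) = -27712
Delta mod 11 = 8

Delta = 8 (mod 11)


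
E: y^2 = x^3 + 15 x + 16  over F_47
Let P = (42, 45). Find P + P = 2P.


Doubling: s = (3 x1^2 + a) / (2 y1)
s = (3*42^2 + 15) / (2*45) mod 47 = 1
x3 = s^2 - 2 x1 mod 47 = 1^2 - 2*42 = 11
y3 = s (x1 - x3) - y1 mod 47 = 1 * (42 - 11) - 45 = 33

2P = (11, 33)


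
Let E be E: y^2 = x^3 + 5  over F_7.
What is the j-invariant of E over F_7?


Delta = -16(4 a^3 + 27 b^2) mod 7 = 1
-1728 * (4 a)^3 = -1728 * (4*0)^3 mod 7 = 0
j = 0 * 1^(-1) mod 7 = 0

j = 0 (mod 7)


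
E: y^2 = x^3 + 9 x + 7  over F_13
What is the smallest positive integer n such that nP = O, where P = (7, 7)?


Compute successive multiples of P until we hit O:
  1P = (7, 7)
  2P = (12, 6)
  3P = (6, 11)
  4P = (3, 3)
  5P = (4, 9)
  6P = (1, 2)
  7P = (1, 11)
  8P = (4, 4)
  ... (continuing to 13P)
  13P = O

ord(P) = 13


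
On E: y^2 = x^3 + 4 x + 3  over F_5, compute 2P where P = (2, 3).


Doubling: s = (3 x1^2 + a) / (2 y1)
s = (3*2^2 + 4) / (2*3) mod 5 = 1
x3 = s^2 - 2 x1 mod 5 = 1^2 - 2*2 = 2
y3 = s (x1 - x3) - y1 mod 5 = 1 * (2 - 2) - 3 = 2

2P = (2, 2)


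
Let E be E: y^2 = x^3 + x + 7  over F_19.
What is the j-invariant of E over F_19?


Delta = -16(4 a^3 + 27 b^2) mod 19 = 10
-1728 * (4 a)^3 = -1728 * (4*1)^3 mod 19 = 7
j = 7 * 10^(-1) mod 19 = 14

j = 14 (mod 19)


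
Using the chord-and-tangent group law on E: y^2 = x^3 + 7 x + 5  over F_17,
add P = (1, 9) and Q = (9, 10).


P != Q, so use the chord formula.
s = (y2 - y1) / (x2 - x1) = (1) / (8) mod 17 = 15
x3 = s^2 - x1 - x2 mod 17 = 15^2 - 1 - 9 = 11
y3 = s (x1 - x3) - y1 mod 17 = 15 * (1 - 11) - 9 = 11

P + Q = (11, 11)


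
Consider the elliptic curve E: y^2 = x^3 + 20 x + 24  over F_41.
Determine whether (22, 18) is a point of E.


Check whether y^2 = x^3 + 20 x + 24 (mod 41) for (x, y) = (22, 18).
LHS: y^2 = 18^2 mod 41 = 37
RHS: x^3 + 20 x + 24 = 22^3 + 20*22 + 24 mod 41 = 1
LHS != RHS

No, not on the curve


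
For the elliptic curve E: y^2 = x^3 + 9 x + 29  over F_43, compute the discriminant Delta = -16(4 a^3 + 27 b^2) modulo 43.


4 a^3 + 27 b^2 = 4*9^3 + 27*29^2 = 2916 + 22707 = 25623
Delta = -16 * (25623) = -409968
Delta mod 43 = 37

Delta = 37 (mod 43)


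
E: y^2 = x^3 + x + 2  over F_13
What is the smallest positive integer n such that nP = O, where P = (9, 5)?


Compute successive multiples of P until we hit O:
  1P = (9, 5)
  2P = (9, 8)
  3P = O

ord(P) = 3


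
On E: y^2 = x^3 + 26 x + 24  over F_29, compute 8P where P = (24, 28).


k = 8 = 1000_2 (binary, LSB first: 0001)
Double-and-add from P = (24, 28):
  bit 0 = 0: acc unchanged = O
  bit 1 = 0: acc unchanged = O
  bit 2 = 0: acc unchanged = O
  bit 3 = 1: acc = O + (27, 14) = (27, 14)

8P = (27, 14)


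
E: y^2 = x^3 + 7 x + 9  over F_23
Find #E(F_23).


For each x in F_23, count y with y^2 = x^3 + 7 x + 9 mod 23:
  x = 0: RHS = 9, y in [3, 20]  -> 2 point(s)
  x = 2: RHS = 8, y in [10, 13]  -> 2 point(s)
  x = 4: RHS = 9, y in [3, 20]  -> 2 point(s)
  x = 5: RHS = 8, y in [10, 13]  -> 2 point(s)
  x = 8: RHS = 2, y in [5, 18]  -> 2 point(s)
  x = 12: RHS = 4, y in [2, 21]  -> 2 point(s)
  x = 15: RHS = 16, y in [4, 19]  -> 2 point(s)
  x = 16: RHS = 8, y in [10, 13]  -> 2 point(s)
  x = 17: RHS = 4, y in [2, 21]  -> 2 point(s)
  x = 19: RHS = 9, y in [3, 20]  -> 2 point(s)
  x = 22: RHS = 1, y in [1, 22]  -> 2 point(s)
Affine points: 22. Add the point at infinity: total = 23.

#E(F_23) = 23


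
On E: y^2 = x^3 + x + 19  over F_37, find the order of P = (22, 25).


Compute successive multiples of P until we hit O:
  1P = (22, 25)
  2P = (33, 32)
  3P = (35, 34)
  4P = (5, 1)
  5P = (7, 31)
  6P = (20, 26)
  7P = (23, 31)
  8P = (28, 13)
  ... (continuing to 17P)
  17P = O

ord(P) = 17


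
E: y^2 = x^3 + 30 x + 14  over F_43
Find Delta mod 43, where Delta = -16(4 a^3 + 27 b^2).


4 a^3 + 27 b^2 = 4*30^3 + 27*14^2 = 108000 + 5292 = 113292
Delta = -16 * (113292) = -1812672
Delta mod 43 = 36

Delta = 36 (mod 43)


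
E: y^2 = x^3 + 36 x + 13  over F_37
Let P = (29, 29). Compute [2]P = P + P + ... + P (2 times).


k = 2 = 10_2 (binary, LSB first: 01)
Double-and-add from P = (29, 29):
  bit 0 = 0: acc unchanged = O
  bit 1 = 1: acc = O + (4, 31) = (4, 31)

2P = (4, 31)


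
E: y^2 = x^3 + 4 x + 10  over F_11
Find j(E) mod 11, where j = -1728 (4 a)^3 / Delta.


Delta = -16(4 a^3 + 27 b^2) mod 11 = 4
-1728 * (4 a)^3 = -1728 * (4*4)^3 mod 11 = 7
j = 7 * 4^(-1) mod 11 = 10

j = 10 (mod 11)


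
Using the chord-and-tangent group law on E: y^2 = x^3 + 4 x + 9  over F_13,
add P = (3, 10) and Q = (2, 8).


P != Q, so use the chord formula.
s = (y2 - y1) / (x2 - x1) = (11) / (12) mod 13 = 2
x3 = s^2 - x1 - x2 mod 13 = 2^2 - 3 - 2 = 12
y3 = s (x1 - x3) - y1 mod 13 = 2 * (3 - 12) - 10 = 11

P + Q = (12, 11)


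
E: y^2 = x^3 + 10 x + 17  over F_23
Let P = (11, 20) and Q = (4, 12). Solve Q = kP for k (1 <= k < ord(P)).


Enumerate multiples of P until we hit Q = (4, 12):
  1P = (11, 20)
  2P = (10, 6)
  3P = (14, 7)
  4P = (4, 11)
  5P = (12, 5)
  6P = (18, 16)
  7P = (7, 4)
  8P = (21, 9)
  9P = (9, 10)
  10P = (5, 10)
  11P = (20, 11)
  12P = (16, 8)
  13P = (22, 11)
  14P = (15, 0)
  15P = (22, 12)
  16P = (16, 15)
  17P = (20, 12)
  18P = (5, 13)
  19P = (9, 13)
  20P = (21, 14)
  21P = (7, 19)
  22P = (18, 7)
  23P = (12, 18)
  24P = (4, 12)
Match found at i = 24.

k = 24


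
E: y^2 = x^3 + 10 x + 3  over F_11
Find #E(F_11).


For each x in F_11, count y with y^2 = x^3 + 10 x + 3 mod 11:
  x = 0: RHS = 3, y in [5, 6]  -> 2 point(s)
  x = 1: RHS = 3, y in [5, 6]  -> 2 point(s)
  x = 2: RHS = 9, y in [3, 8]  -> 2 point(s)
  x = 3: RHS = 5, y in [4, 7]  -> 2 point(s)
  x = 6: RHS = 4, y in [2, 9]  -> 2 point(s)
  x = 7: RHS = 9, y in [3, 8]  -> 2 point(s)
  x = 8: RHS = 1, y in [1, 10]  -> 2 point(s)
  x = 10: RHS = 3, y in [5, 6]  -> 2 point(s)
Affine points: 16. Add the point at infinity: total = 17.

#E(F_11) = 17


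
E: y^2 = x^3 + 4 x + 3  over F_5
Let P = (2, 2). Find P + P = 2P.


Doubling: s = (3 x1^2 + a) / (2 y1)
s = (3*2^2 + 4) / (2*2) mod 5 = 4
x3 = s^2 - 2 x1 mod 5 = 4^2 - 2*2 = 2
y3 = s (x1 - x3) - y1 mod 5 = 4 * (2 - 2) - 2 = 3

2P = (2, 3)


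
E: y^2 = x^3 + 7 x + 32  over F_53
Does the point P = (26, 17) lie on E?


Check whether y^2 = x^3 + 7 x + 32 (mod 53) for (x, y) = (26, 17).
LHS: y^2 = 17^2 mod 53 = 24
RHS: x^3 + 7 x + 32 = 26^3 + 7*26 + 32 mod 53 = 35
LHS != RHS

No, not on the curve


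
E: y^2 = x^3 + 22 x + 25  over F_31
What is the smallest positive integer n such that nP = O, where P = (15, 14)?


Compute successive multiples of P until we hit O:
  1P = (15, 14)
  2P = (26, 10)
  3P = (26, 21)
  4P = (15, 17)
  5P = O

ord(P) = 5


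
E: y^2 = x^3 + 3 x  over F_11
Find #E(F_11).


For each x in F_11, count y with y^2 = x^3 + 3 x + 0 mod 11:
  x = 0: RHS = 0, y in [0]  -> 1 point(s)
  x = 1: RHS = 4, y in [2, 9]  -> 2 point(s)
  x = 2: RHS = 3, y in [5, 6]  -> 2 point(s)
  x = 3: RHS = 3, y in [5, 6]  -> 2 point(s)
  x = 6: RHS = 3, y in [5, 6]  -> 2 point(s)
  x = 7: RHS = 1, y in [1, 10]  -> 2 point(s)
Affine points: 11. Add the point at infinity: total = 12.

#E(F_11) = 12


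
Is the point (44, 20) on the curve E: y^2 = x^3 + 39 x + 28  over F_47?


Check whether y^2 = x^3 + 39 x + 28 (mod 47) for (x, y) = (44, 20).
LHS: y^2 = 20^2 mod 47 = 24
RHS: x^3 + 39 x + 28 = 44^3 + 39*44 + 28 mod 47 = 25
LHS != RHS

No, not on the curve


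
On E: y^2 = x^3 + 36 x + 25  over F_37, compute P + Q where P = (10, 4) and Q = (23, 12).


P != Q, so use the chord formula.
s = (y2 - y1) / (x2 - x1) = (8) / (13) mod 37 = 12
x3 = s^2 - x1 - x2 mod 37 = 12^2 - 10 - 23 = 0
y3 = s (x1 - x3) - y1 mod 37 = 12 * (10 - 0) - 4 = 5

P + Q = (0, 5)


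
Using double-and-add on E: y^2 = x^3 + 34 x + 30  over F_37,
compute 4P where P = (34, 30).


k = 4 = 100_2 (binary, LSB first: 001)
Double-and-add from P = (34, 30):
  bit 0 = 0: acc unchanged = O
  bit 1 = 0: acc unchanged = O
  bit 2 = 1: acc = O + (35, 18) = (35, 18)

4P = (35, 18)


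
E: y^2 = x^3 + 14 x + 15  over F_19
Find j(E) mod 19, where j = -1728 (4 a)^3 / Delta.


Delta = -16(4 a^3 + 27 b^2) mod 19 = 5
-1728 * (4 a)^3 = -1728 * (4*14)^3 mod 19 = 18
j = 18 * 5^(-1) mod 19 = 15

j = 15 (mod 19)


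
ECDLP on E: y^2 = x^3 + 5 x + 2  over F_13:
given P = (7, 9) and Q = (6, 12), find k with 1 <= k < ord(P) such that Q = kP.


Enumerate multiples of P until we hit Q = (6, 12):
  1P = (7, 9)
  2P = (9, 3)
  3P = (6, 1)
  4P = (12, 3)
  5P = (10, 5)
  6P = (5, 10)
  7P = (11, 6)
  8P = (11, 7)
  9P = (5, 3)
  10P = (10, 8)
  11P = (12, 10)
  12P = (6, 12)
Match found at i = 12.

k = 12


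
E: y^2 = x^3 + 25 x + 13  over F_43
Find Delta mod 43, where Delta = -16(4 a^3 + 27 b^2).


4 a^3 + 27 b^2 = 4*25^3 + 27*13^2 = 62500 + 4563 = 67063
Delta = -16 * (67063) = -1073008
Delta mod 43 = 14

Delta = 14 (mod 43)


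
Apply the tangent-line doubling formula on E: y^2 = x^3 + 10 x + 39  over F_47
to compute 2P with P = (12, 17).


Doubling: s = (3 x1^2 + a) / (2 y1)
s = (3*12^2 + 10) / (2*17) mod 47 = 13
x3 = s^2 - 2 x1 mod 47 = 13^2 - 2*12 = 4
y3 = s (x1 - x3) - y1 mod 47 = 13 * (12 - 4) - 17 = 40

2P = (4, 40)


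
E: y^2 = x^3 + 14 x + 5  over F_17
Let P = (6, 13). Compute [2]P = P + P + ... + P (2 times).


k = 2 = 10_2 (binary, LSB first: 01)
Double-and-add from P = (6, 13):
  bit 0 = 0: acc unchanged = O
  bit 1 = 1: acc = O + (7, 15) = (7, 15)

2P = (7, 15)


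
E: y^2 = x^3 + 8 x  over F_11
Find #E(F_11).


For each x in F_11, count y with y^2 = x^3 + 8 x + 0 mod 11:
  x = 0: RHS = 0, y in [0]  -> 1 point(s)
  x = 1: RHS = 9, y in [3, 8]  -> 2 point(s)
  x = 5: RHS = 0, y in [0]  -> 1 point(s)
  x = 6: RHS = 0, y in [0]  -> 1 point(s)
  x = 7: RHS = 3, y in [5, 6]  -> 2 point(s)
  x = 8: RHS = 4, y in [2, 9]  -> 2 point(s)
  x = 9: RHS = 9, y in [3, 8]  -> 2 point(s)
Affine points: 11. Add the point at infinity: total = 12.

#E(F_11) = 12


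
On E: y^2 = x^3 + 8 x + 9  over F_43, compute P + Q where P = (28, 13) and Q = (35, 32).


P != Q, so use the chord formula.
s = (y2 - y1) / (x2 - x1) = (19) / (7) mod 43 = 15
x3 = s^2 - x1 - x2 mod 43 = 15^2 - 28 - 35 = 33
y3 = s (x1 - x3) - y1 mod 43 = 15 * (28 - 33) - 13 = 41

P + Q = (33, 41)


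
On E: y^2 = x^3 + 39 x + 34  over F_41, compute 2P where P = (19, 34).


Doubling: s = (3 x1^2 + a) / (2 y1)
s = (3*19^2 + 39) / (2*34) mod 41 = 37
x3 = s^2 - 2 x1 mod 41 = 37^2 - 2*19 = 19
y3 = s (x1 - x3) - y1 mod 41 = 37 * (19 - 19) - 34 = 7

2P = (19, 7)


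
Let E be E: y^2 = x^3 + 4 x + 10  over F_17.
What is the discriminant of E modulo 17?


4 a^3 + 27 b^2 = 4*4^3 + 27*10^2 = 256 + 2700 = 2956
Delta = -16 * (2956) = -47296
Delta mod 17 = 15

Delta = 15 (mod 17)


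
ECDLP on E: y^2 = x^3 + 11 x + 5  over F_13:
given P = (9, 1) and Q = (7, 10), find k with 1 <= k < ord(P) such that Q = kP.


Enumerate multiples of P until we hit Q = (7, 10):
  1P = (9, 1)
  2P = (4, 10)
  3P = (10, 6)
  4P = (6, 1)
  5P = (11, 12)
  6P = (7, 10)
Match found at i = 6.

k = 6


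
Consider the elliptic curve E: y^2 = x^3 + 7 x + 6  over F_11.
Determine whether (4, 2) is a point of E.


Check whether y^2 = x^3 + 7 x + 6 (mod 11) for (x, y) = (4, 2).
LHS: y^2 = 2^2 mod 11 = 4
RHS: x^3 + 7 x + 6 = 4^3 + 7*4 + 6 mod 11 = 10
LHS != RHS

No, not on the curve


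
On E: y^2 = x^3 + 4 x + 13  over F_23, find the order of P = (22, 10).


Compute successive multiples of P until we hit O:
  1P = (22, 10)
  2P = (10, 8)
  3P = (7, 4)
  4P = (19, 5)
  5P = (18, 12)
  6P = (12, 8)
  7P = (1, 8)
  8P = (1, 15)
  ... (continuing to 15P)
  15P = O

ord(P) = 15


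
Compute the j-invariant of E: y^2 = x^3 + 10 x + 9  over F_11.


Delta = -16(4 a^3 + 27 b^2) mod 11 = 8
-1728 * (4 a)^3 = -1728 * (4*10)^3 mod 11 = 9
j = 9 * 8^(-1) mod 11 = 8

j = 8 (mod 11)


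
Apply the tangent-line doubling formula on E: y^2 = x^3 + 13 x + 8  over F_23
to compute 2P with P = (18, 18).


Doubling: s = (3 x1^2 + a) / (2 y1)
s = (3*18^2 + 13) / (2*18) mod 23 = 5
x3 = s^2 - 2 x1 mod 23 = 5^2 - 2*18 = 12
y3 = s (x1 - x3) - y1 mod 23 = 5 * (18 - 12) - 18 = 12

2P = (12, 12)
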